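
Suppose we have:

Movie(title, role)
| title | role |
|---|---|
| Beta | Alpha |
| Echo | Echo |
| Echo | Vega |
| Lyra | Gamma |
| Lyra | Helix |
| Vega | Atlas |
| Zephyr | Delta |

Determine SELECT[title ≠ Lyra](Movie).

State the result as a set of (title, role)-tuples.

{(Beta, Alpha), (Echo, Echo), (Echo, Vega), (Vega, Atlas), (Zephyr, Delta)}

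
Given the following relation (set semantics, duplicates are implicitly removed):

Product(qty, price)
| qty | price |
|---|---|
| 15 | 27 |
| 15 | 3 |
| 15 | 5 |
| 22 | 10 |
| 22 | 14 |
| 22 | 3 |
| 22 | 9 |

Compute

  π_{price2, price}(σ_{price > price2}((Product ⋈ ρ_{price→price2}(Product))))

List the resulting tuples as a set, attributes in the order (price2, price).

{(10, 14), (3, 10), (3, 14), (3, 27), (3, 5), (3, 9), (5, 27), (9, 10), (9, 14)}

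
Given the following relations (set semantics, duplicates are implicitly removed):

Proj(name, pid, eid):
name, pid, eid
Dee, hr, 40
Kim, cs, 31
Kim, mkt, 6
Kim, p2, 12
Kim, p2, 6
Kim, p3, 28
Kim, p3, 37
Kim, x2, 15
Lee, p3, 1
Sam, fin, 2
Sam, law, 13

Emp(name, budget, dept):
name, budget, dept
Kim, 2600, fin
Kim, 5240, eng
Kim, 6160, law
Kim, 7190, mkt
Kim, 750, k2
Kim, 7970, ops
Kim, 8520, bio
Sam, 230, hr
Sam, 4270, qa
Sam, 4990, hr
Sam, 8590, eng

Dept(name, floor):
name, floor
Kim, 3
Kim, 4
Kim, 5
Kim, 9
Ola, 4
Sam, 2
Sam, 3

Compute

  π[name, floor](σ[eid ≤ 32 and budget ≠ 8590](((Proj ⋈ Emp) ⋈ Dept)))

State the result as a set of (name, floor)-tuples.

{(Kim, 3), (Kim, 4), (Kim, 5), (Kim, 9), (Sam, 2), (Sam, 3)}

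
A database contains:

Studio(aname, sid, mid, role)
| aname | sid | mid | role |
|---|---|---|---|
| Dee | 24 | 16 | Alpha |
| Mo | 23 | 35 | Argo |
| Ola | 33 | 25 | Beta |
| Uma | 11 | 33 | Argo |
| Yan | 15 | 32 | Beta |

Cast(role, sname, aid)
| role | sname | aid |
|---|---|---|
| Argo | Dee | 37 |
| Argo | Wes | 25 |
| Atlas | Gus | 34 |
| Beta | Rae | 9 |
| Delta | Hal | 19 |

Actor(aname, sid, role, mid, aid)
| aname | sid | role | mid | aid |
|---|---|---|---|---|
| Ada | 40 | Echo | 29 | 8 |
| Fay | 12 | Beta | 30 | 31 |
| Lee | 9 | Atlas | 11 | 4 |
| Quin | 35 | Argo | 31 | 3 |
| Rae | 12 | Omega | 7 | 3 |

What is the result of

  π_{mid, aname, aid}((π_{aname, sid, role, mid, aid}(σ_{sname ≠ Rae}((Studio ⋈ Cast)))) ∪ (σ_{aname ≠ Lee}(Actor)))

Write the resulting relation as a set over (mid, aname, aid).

{(29, Ada, 8), (30, Fay, 31), (31, Quin, 3), (33, Uma, 25), (33, Uma, 37), (35, Mo, 25), (35, Mo, 37), (7, Rae, 3)}

Natural join on role: {(Mo, 23, 35, Argo, Dee, 37), (Mo, 23, 35, Argo, Wes, 25), (Ola, 33, 25, Beta, Rae, 9), (Uma, 11, 33, Argo, Dee, 37), (Uma, 11, 33, Argo, Wes, 25), (Yan, 15, 32, Beta, Rae, 9)}
Filtering on sname ≠ Rae leaves {(Mo, 23, 35, Argo, Dee, 37), (Mo, 23, 35, Argo, Wes, 25), (Uma, 11, 33, Argo, Dee, 37), (Uma, 11, 33, Argo, Wes, 25)}.
Keep only column(s) aname, sid, role, mid, aid: {(Mo, 23, Argo, 35, 25), (Mo, 23, Argo, 35, 37), (Uma, 11, Argo, 33, 25), (Uma, 11, Argo, 33, 37)}
Filtering on aname ≠ Lee leaves {(Ada, 40, Echo, 29, 8), (Fay, 12, Beta, 30, 31), (Quin, 35, Argo, 31, 3), (Rae, 12, Omega, 7, 3)}.
Set union of the two operands is {(Ada, 40, Echo, 29, 8), (Fay, 12, Beta, 30, 31), (Mo, 23, Argo, 35, 25), (Mo, 23, Argo, 35, 37), (Quin, 35, Argo, 31, 3), (Rae, 12, Omega, 7, 3), (Uma, 11, Argo, 33, 25), (Uma, 11, Argo, 33, 37)}.
Keep only column(s) mid, aname, aid: {(29, Ada, 8), (30, Fay, 31), (31, Quin, 3), (33, Uma, 25), (33, Uma, 37), (35, Mo, 25), (35, Mo, 37), (7, Rae, 3)}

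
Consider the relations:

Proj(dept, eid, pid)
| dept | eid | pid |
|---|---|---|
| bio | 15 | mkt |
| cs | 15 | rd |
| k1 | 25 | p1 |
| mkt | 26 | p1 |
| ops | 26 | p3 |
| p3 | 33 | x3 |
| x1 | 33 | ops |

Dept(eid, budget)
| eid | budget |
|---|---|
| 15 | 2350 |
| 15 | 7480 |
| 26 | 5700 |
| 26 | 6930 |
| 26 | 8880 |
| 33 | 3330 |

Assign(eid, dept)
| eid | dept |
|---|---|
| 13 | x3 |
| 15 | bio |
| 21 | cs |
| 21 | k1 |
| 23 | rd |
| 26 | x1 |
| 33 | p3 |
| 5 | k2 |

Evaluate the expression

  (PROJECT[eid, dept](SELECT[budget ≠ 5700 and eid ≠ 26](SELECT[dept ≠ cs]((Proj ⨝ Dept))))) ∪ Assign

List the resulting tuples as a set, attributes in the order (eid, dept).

{(13, x3), (15, bio), (21, cs), (21, k1), (23, rd), (26, x1), (33, p3), (33, x1), (5, k2)}

Joining Proj and Dept on eid yields {(bio, 15, mkt, 2350), (bio, 15, mkt, 7480), (cs, 15, rd, 2350), (cs, 15, rd, 7480), (mkt, 26, p1, 5700), (mkt, 26, p1, 6930), (mkt, 26, p1, 8880), (ops, 26, p3, 5700), (ops, 26, p3, 6930), (ops, 26, p3, 8880), (p3, 33, x3, 3330), (x1, 33, ops, 3330)}.
Selection dept ≠ cs: {(bio, 15, mkt, 2350), (bio, 15, mkt, 7480), (mkt, 26, p1, 5700), (mkt, 26, p1, 6930), (mkt, 26, p1, 8880), (ops, 26, p3, 5700), (ops, 26, p3, 6930), (ops, 26, p3, 8880), (p3, 33, x3, 3330), (x1, 33, ops, 3330)}
Selection budget ≠ 5700 and eid ≠ 26: {(bio, 15, mkt, 2350), (bio, 15, mkt, 7480), (p3, 33, x3, 3330), (x1, 33, ops, 3330)}
Keep only column(s) eid, dept (1 duplicate(s) eliminated): {(15, bio), (33, p3), (33, x1)}
Union: {(15, bio), (33, p3), (33, x1)} with {(13, x3), (15, bio), (21, cs), (21, k1), (23, rd), (26, x1), (33, p3), (5, k2)} → {(13, x3), (15, bio), (21, cs), (21, k1), (23, rd), (26, x1), (33, p3), (33, x1), (5, k2)}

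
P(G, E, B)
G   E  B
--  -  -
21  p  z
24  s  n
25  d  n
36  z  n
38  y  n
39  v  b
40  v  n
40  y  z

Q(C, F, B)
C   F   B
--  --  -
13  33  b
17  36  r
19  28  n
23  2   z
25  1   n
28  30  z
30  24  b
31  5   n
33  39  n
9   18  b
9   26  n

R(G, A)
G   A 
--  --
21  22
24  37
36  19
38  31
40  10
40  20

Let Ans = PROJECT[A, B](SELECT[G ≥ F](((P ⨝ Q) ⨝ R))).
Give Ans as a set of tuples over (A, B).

Joining P and Q on B yields {(21, p, z, 23, 2), (21, p, z, 28, 30), (24, s, n, 19, 28), (24, s, n, 25, 1), (24, s, n, 31, 5), (24, s, n, 33, 39), (24, s, n, 9, 26), (25, d, n, 19, 28), (25, d, n, 25, 1), (25, d, n, 31, 5), (25, d, n, 33, 39), (25, d, n, 9, 26), (36, z, n, 19, 28), (36, z, n, 25, 1), (36, z, n, 31, 5), (36, z, n, 33, 39), (36, z, n, 9, 26), (38, y, n, 19, 28), (38, y, n, 25, 1), (38, y, n, 31, 5), (38, y, n, 33, 39), (38, y, n, 9, 26), (39, v, b, 13, 33), (39, v, b, 30, 24), (39, v, b, 9, 18), (40, v, n, 19, 28), (40, v, n, 25, 1), (40, v, n, 31, 5), (40, v, n, 33, 39), (40, v, n, 9, 26), (40, y, z, 23, 2), (40, y, z, 28, 30)}.
Joining (P ⨝ Q) and R on G yields {(21, p, z, 23, 2, 22), (21, p, z, 28, 30, 22), (24, s, n, 19, 28, 37), (24, s, n, 25, 1, 37), (24, s, n, 31, 5, 37), (24, s, n, 33, 39, 37), (24, s, n, 9, 26, 37), (36, z, n, 19, 28, 19), (36, z, n, 25, 1, 19), (36, z, n, 31, 5, 19), (36, z, n, 33, 39, 19), (36, z, n, 9, 26, 19), (38, y, n, 19, 28, 31), (38, y, n, 25, 1, 31), (38, y, n, 31, 5, 31), (38, y, n, 33, 39, 31), (38, y, n, 9, 26, 31), (40, v, n, 19, 28, 10), (40, v, n, 19, 28, 20), (40, v, n, 25, 1, 10), (40, v, n, 25, 1, 20), (40, v, n, 31, 5, 10), (40, v, n, 31, 5, 20), (40, v, n, 33, 39, 10), (40, v, n, 33, 39, 20), (40, v, n, 9, 26, 10), (40, v, n, 9, 26, 20), (40, y, z, 23, 2, 10), (40, y, z, 23, 2, 20), (40, y, z, 28, 30, 10), (40, y, z, 28, 30, 20)}.
Apply σ_{G ≥ F}; surviving tuples: {(21, p, z, 23, 2, 22), (24, s, n, 25, 1, 37), (24, s, n, 31, 5, 37), (36, z, n, 19, 28, 19), (36, z, n, 25, 1, 19), (36, z, n, 31, 5, 19), (36, z, n, 9, 26, 19), (38, y, n, 19, 28, 31), (38, y, n, 25, 1, 31), (38, y, n, 31, 5, 31), (38, y, n, 9, 26, 31), (40, v, n, 19, 28, 10), (40, v, n, 19, 28, 20), (40, v, n, 25, 1, 10), (40, v, n, 25, 1, 20), (40, v, n, 31, 5, 10), (40, v, n, 31, 5, 20), (40, v, n, 33, 39, 10), (40, v, n, 33, 39, 20), (40, v, n, 9, 26, 10), (40, v, n, 9, 26, 20), (40, y, z, 23, 2, 10), (40, y, z, 23, 2, 20), (40, y, z, 28, 30, 10), (40, y, z, 28, 30, 20)}
Projecting to A, B (17 duplicate(s) eliminated): {(10, n), (10, z), (19, n), (20, n), (20, z), (22, z), (31, n), (37, n)}

{(10, n), (10, z), (19, n), (20, n), (20, z), (22, z), (31, n), (37, n)}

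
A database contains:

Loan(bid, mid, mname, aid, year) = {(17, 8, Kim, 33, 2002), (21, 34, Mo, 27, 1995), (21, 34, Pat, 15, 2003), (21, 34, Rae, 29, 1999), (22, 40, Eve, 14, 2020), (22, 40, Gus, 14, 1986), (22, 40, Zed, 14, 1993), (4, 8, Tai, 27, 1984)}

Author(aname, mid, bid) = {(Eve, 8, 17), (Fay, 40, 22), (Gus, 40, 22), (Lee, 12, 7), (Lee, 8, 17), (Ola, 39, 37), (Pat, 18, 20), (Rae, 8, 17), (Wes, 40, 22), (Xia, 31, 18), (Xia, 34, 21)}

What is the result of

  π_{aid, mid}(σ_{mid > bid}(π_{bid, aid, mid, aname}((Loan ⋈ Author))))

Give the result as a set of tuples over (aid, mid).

Loan ⋈ Author (natural join on bid, mid): {(17, 8, Kim, 33, 2002, Eve), (17, 8, Kim, 33, 2002, Lee), (17, 8, Kim, 33, 2002, Rae), (21, 34, Mo, 27, 1995, Xia), (21, 34, Pat, 15, 2003, Xia), (21, 34, Rae, 29, 1999, Xia), (22, 40, Eve, 14, 2020, Fay), (22, 40, Eve, 14, 2020, Gus), (22, 40, Eve, 14, 2020, Wes), (22, 40, Gus, 14, 1986, Fay), (22, 40, Gus, 14, 1986, Gus), (22, 40, Gus, 14, 1986, Wes), (22, 40, Zed, 14, 1993, Fay), (22, 40, Zed, 14, 1993, Gus), (22, 40, Zed, 14, 1993, Wes)}
π[bid, aid, mid, aname]: project onto (bid, aid, mid, aname) (6 duplicate(s) eliminated) → {(17, 33, 8, Eve), (17, 33, 8, Lee), (17, 33, 8, Rae), (21, 15, 34, Xia), (21, 27, 34, Xia), (21, 29, 34, Xia), (22, 14, 40, Fay), (22, 14, 40, Gus), (22, 14, 40, Wes)}
Selection mid > bid: {(21, 15, 34, Xia), (21, 27, 34, Xia), (21, 29, 34, Xia), (22, 14, 40, Fay), (22, 14, 40, Gus), (22, 14, 40, Wes)}
π[aid, mid]: project onto (aid, mid) (2 duplicate(s) eliminated) → {(14, 40), (15, 34), (27, 34), (29, 34)}

{(14, 40), (15, 34), (27, 34), (29, 34)}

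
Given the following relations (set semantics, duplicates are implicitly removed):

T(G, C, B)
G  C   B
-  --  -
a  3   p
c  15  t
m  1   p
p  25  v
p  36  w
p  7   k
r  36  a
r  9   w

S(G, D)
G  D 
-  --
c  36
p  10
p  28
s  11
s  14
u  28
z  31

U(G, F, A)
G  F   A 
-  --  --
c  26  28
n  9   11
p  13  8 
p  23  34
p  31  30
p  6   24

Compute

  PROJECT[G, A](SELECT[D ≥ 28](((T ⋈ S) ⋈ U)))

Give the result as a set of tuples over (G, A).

{(c, 28), (p, 24), (p, 30), (p, 34), (p, 8)}

T ⋈ S (natural join on G): {(c, 15, t, 36), (p, 25, v, 10), (p, 25, v, 28), (p, 36, w, 10), (p, 36, w, 28), (p, 7, k, 10), (p, 7, k, 28)}
(T ⋈ S) ⋈ U (natural join on G): {(c, 15, t, 36, 26, 28), (p, 25, v, 10, 13, 8), (p, 25, v, 10, 23, 34), (p, 25, v, 10, 31, 30), (p, 25, v, 10, 6, 24), (p, 25, v, 28, 13, 8), (p, 25, v, 28, 23, 34), (p, 25, v, 28, 31, 30), (p, 25, v, 28, 6, 24), (p, 36, w, 10, 13, 8), (p, 36, w, 10, 23, 34), (p, 36, w, 10, 31, 30), (p, 36, w, 10, 6, 24), (p, 36, w, 28, 13, 8), (p, 36, w, 28, 23, 34), (p, 36, w, 28, 31, 30), (p, 36, w, 28, 6, 24), (p, 7, k, 10, 13, 8), (p, 7, k, 10, 23, 34), (p, 7, k, 10, 31, 30), (p, 7, k, 10, 6, 24), (p, 7, k, 28, 13, 8), (p, 7, k, 28, 23, 34), (p, 7, k, 28, 31, 30), (p, 7, k, 28, 6, 24)}
σ[D ≥ 28]: keep tuples satisfying D ≥ 28 → {(c, 15, t, 36, 26, 28), (p, 25, v, 28, 13, 8), (p, 25, v, 28, 23, 34), (p, 25, v, 28, 31, 30), (p, 25, v, 28, 6, 24), (p, 36, w, 28, 13, 8), (p, 36, w, 28, 23, 34), (p, 36, w, 28, 31, 30), (p, 36, w, 28, 6, 24), (p, 7, k, 28, 13, 8), (p, 7, k, 28, 23, 34), (p, 7, k, 28, 31, 30), (p, 7, k, 28, 6, 24)}
Projecting to G, A (8 duplicate(s) eliminated): {(c, 28), (p, 24), (p, 30), (p, 34), (p, 8)}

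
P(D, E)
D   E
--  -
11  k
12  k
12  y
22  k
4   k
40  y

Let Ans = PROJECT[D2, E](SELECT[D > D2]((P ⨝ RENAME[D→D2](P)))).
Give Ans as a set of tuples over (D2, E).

{(11, k), (12, k), (12, y), (4, k)}

ρ[D→D2]: schema becomes (D2, E); tuples unchanged.
Natural join on E: {(11, k, 11), (11, k, 12), (11, k, 22), (11, k, 4), (12, k, 11), (12, k, 12), (12, k, 22), (12, k, 4), (12, y, 12), (12, y, 40), (22, k, 11), (22, k, 12), (22, k, 22), (22, k, 4), (4, k, 11), (4, k, 12), (4, k, 22), (4, k, 4), (40, y, 12), (40, y, 40)}
Filtering on D > D2 leaves {(11, k, 4), (12, k, 11), (12, k, 4), (22, k, 11), (22, k, 12), (22, k, 4), (40, y, 12)}.
π[D2, E]: project onto (D2, E) (3 duplicate(s) eliminated) → {(11, k), (12, k), (12, y), (4, k)}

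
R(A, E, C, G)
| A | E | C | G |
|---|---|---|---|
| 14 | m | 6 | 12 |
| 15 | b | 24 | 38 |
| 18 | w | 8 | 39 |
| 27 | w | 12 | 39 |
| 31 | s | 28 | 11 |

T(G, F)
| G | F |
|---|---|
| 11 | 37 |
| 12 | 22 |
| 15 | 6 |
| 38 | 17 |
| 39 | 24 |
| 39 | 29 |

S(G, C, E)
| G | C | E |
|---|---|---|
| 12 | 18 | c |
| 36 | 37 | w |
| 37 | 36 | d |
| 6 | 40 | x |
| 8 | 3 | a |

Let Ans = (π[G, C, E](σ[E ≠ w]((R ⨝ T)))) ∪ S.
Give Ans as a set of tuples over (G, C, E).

{(11, 28, s), (12, 18, c), (12, 6, m), (36, 37, w), (37, 36, d), (38, 24, b), (6, 40, x), (8, 3, a)}

R ⋈ T (natural join on G): {(14, m, 6, 12, 22), (15, b, 24, 38, 17), (18, w, 8, 39, 24), (18, w, 8, 39, 29), (27, w, 12, 39, 24), (27, w, 12, 39, 29), (31, s, 28, 11, 37)}
Selection E ≠ w: {(14, m, 6, 12, 22), (15, b, 24, 38, 17), (31, s, 28, 11, 37)}
Projecting to G, C, E: {(11, 28, s), (12, 6, m), (38, 24, b)}
Union: {(11, 28, s), (12, 6, m), (38, 24, b)} with {(12, 18, c), (36, 37, w), (37, 36, d), (6, 40, x), (8, 3, a)} → {(11, 28, s), (12, 18, c), (12, 6, m), (36, 37, w), (37, 36, d), (38, 24, b), (6, 40, x), (8, 3, a)}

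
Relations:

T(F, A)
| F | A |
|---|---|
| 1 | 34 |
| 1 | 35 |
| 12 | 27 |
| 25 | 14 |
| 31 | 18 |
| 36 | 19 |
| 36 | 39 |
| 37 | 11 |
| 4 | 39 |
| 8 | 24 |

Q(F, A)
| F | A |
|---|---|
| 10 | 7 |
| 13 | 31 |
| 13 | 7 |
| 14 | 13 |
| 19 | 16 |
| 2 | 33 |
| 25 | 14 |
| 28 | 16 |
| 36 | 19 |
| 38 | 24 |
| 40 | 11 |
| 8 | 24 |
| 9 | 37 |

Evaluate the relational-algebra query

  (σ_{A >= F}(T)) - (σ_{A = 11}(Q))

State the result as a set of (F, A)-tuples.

{(1, 34), (1, 35), (12, 27), (36, 39), (4, 39), (8, 24)}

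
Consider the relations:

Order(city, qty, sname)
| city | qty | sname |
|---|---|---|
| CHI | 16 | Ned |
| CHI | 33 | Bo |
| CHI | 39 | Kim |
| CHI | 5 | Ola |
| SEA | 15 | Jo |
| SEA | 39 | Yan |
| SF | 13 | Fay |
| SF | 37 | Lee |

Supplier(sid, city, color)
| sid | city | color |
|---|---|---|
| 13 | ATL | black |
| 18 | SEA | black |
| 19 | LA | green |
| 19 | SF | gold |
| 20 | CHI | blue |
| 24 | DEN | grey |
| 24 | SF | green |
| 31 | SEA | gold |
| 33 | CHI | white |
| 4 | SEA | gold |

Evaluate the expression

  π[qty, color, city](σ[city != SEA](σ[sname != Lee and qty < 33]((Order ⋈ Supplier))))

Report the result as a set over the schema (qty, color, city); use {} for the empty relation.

{(13, gold, SF), (13, green, SF), (16, blue, CHI), (16, white, CHI), (5, blue, CHI), (5, white, CHI)}

Joining Order and Supplier on city yields {(CHI, 16, Ned, 20, blue), (CHI, 16, Ned, 33, white), (CHI, 33, Bo, 20, blue), (CHI, 33, Bo, 33, white), (CHI, 39, Kim, 20, blue), (CHI, 39, Kim, 33, white), (CHI, 5, Ola, 20, blue), (CHI, 5, Ola, 33, white), (SEA, 15, Jo, 18, black), (SEA, 15, Jo, 31, gold), (SEA, 15, Jo, 4, gold), (SEA, 39, Yan, 18, black), (SEA, 39, Yan, 31, gold), (SEA, 39, Yan, 4, gold), (SF, 13, Fay, 19, gold), (SF, 13, Fay, 24, green), (SF, 37, Lee, 19, gold), (SF, 37, Lee, 24, green)}.
Filtering on sname != Lee and qty < 33 leaves {(CHI, 16, Ned, 20, blue), (CHI, 16, Ned, 33, white), (CHI, 5, Ola, 20, blue), (CHI, 5, Ola, 33, white), (SEA, 15, Jo, 18, black), (SEA, 15, Jo, 31, gold), (SEA, 15, Jo, 4, gold), (SF, 13, Fay, 19, gold), (SF, 13, Fay, 24, green)}.
Filtering on city != SEA leaves {(CHI, 16, Ned, 20, blue), (CHI, 16, Ned, 33, white), (CHI, 5, Ola, 20, blue), (CHI, 5, Ola, 33, white), (SF, 13, Fay, 19, gold), (SF, 13, Fay, 24, green)}.
π_{qty, color, city} gives {(13, gold, SF), (13, green, SF), (16, blue, CHI), (16, white, CHI), (5, blue, CHI), (5, white, CHI)}.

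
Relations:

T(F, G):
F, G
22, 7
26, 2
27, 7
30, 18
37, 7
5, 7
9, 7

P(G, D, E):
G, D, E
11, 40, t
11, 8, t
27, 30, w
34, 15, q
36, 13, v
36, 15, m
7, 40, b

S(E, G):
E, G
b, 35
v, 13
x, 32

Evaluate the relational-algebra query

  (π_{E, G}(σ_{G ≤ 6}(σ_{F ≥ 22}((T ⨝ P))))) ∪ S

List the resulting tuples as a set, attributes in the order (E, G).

Joining T and P on G yields {(22, 7, 40, b), (27, 7, 40, b), (37, 7, 40, b), (5, 7, 40, b), (9, 7, 40, b)}.
Filtering on F ≥ 22 leaves {(22, 7, 40, b), (27, 7, 40, b), (37, 7, 40, b)}.
Filtering on G ≤ 6 leaves {}.
π_{E, G} gives {}.
Set union of the two operands is {(b, 35), (v, 13), (x, 32)}.

{(b, 35), (v, 13), (x, 32)}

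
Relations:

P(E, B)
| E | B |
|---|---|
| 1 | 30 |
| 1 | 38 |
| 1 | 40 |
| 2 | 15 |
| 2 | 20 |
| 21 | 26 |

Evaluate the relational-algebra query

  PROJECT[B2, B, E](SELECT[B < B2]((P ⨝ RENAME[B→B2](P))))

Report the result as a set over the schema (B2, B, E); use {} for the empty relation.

{(20, 15, 2), (38, 30, 1), (40, 30, 1), (40, 38, 1)}

ρ[B→B2]: schema becomes (E, B2); tuples unchanged.
Joining P and RENAME[B→B2](P) on E yields {(1, 30, 30), (1, 30, 38), (1, 30, 40), (1, 38, 30), (1, 38, 38), (1, 38, 40), (1, 40, 30), (1, 40, 38), (1, 40, 40), (2, 15, 15), (2, 15, 20), (2, 20, 15), (2, 20, 20), (21, 26, 26)}.
Filtering on B < B2 leaves {(1, 30, 38), (1, 30, 40), (1, 38, 40), (2, 15, 20)}.
π[B2, B, E]: project onto (B2, B, E) → {(20, 15, 2), (38, 30, 1), (40, 30, 1), (40, 38, 1)}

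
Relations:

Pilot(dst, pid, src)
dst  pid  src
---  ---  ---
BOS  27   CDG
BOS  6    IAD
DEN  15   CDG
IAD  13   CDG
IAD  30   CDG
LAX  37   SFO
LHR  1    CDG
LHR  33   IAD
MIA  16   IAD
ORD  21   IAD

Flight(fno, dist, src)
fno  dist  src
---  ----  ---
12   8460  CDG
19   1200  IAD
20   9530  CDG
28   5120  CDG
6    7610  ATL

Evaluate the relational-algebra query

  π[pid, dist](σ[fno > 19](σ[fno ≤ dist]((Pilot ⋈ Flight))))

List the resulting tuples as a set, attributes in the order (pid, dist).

Joining Pilot and Flight on src yields {(BOS, 27, CDG, 12, 8460), (BOS, 27, CDG, 20, 9530), (BOS, 27, CDG, 28, 5120), (BOS, 6, IAD, 19, 1200), (DEN, 15, CDG, 12, 8460), (DEN, 15, CDG, 20, 9530), (DEN, 15, CDG, 28, 5120), (IAD, 13, CDG, 12, 8460), (IAD, 13, CDG, 20, 9530), (IAD, 13, CDG, 28, 5120), (IAD, 30, CDG, 12, 8460), (IAD, 30, CDG, 20, 9530), (IAD, 30, CDG, 28, 5120), (LHR, 1, CDG, 12, 8460), (LHR, 1, CDG, 20, 9530), (LHR, 1, CDG, 28, 5120), (LHR, 33, IAD, 19, 1200), (MIA, 16, IAD, 19, 1200), (ORD, 21, IAD, 19, 1200)}.
Selection fno ≤ dist: {(BOS, 27, CDG, 12, 8460), (BOS, 27, CDG, 20, 9530), (BOS, 27, CDG, 28, 5120), (BOS, 6, IAD, 19, 1200), (DEN, 15, CDG, 12, 8460), (DEN, 15, CDG, 20, 9530), (DEN, 15, CDG, 28, 5120), (IAD, 13, CDG, 12, 8460), (IAD, 13, CDG, 20, 9530), (IAD, 13, CDG, 28, 5120), (IAD, 30, CDG, 12, 8460), (IAD, 30, CDG, 20, 9530), (IAD, 30, CDG, 28, 5120), (LHR, 1, CDG, 12, 8460), (LHR, 1, CDG, 20, 9530), (LHR, 1, CDG, 28, 5120), (LHR, 33, IAD, 19, 1200), (MIA, 16, IAD, 19, 1200), (ORD, 21, IAD, 19, 1200)}
Selection fno > 19: {(BOS, 27, CDG, 20, 9530), (BOS, 27, CDG, 28, 5120), (DEN, 15, CDG, 20, 9530), (DEN, 15, CDG, 28, 5120), (IAD, 13, CDG, 20, 9530), (IAD, 13, CDG, 28, 5120), (IAD, 30, CDG, 20, 9530), (IAD, 30, CDG, 28, 5120), (LHR, 1, CDG, 20, 9530), (LHR, 1, CDG, 28, 5120)}
π_{pid, dist} gives {(1, 5120), (1, 9530), (13, 5120), (13, 9530), (15, 5120), (15, 9530), (27, 5120), (27, 9530), (30, 5120), (30, 9530)}.

{(1, 5120), (1, 9530), (13, 5120), (13, 9530), (15, 5120), (15, 9530), (27, 5120), (27, 9530), (30, 5120), (30, 9530)}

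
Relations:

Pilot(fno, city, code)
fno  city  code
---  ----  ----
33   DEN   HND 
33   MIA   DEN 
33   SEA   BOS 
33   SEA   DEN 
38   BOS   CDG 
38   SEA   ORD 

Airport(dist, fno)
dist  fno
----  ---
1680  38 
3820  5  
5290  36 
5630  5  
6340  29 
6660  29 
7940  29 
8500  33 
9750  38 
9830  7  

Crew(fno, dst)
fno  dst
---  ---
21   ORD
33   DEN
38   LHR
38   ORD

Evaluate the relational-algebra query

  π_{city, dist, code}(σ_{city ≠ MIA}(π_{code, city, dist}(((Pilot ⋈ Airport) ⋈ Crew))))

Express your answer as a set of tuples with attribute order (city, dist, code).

{(BOS, 1680, CDG), (BOS, 9750, CDG), (DEN, 8500, HND), (SEA, 1680, ORD), (SEA, 8500, BOS), (SEA, 8500, DEN), (SEA, 9750, ORD)}

Joining Pilot and Airport on fno yields {(33, DEN, HND, 8500), (33, MIA, DEN, 8500), (33, SEA, BOS, 8500), (33, SEA, DEN, 8500), (38, BOS, CDG, 1680), (38, BOS, CDG, 9750), (38, SEA, ORD, 1680), (38, SEA, ORD, 9750)}.
Joining (Pilot ⋈ Airport) and Crew on fno yields {(33, DEN, HND, 8500, DEN), (33, MIA, DEN, 8500, DEN), (33, SEA, BOS, 8500, DEN), (33, SEA, DEN, 8500, DEN), (38, BOS, CDG, 1680, LHR), (38, BOS, CDG, 1680, ORD), (38, BOS, CDG, 9750, LHR), (38, BOS, CDG, 9750, ORD), (38, SEA, ORD, 1680, LHR), (38, SEA, ORD, 1680, ORD), (38, SEA, ORD, 9750, LHR), (38, SEA, ORD, 9750, ORD)}.
π[code, city, dist]: project onto (code, city, dist) (4 duplicate(s) eliminated) → {(BOS, SEA, 8500), (CDG, BOS, 1680), (CDG, BOS, 9750), (DEN, MIA, 8500), (DEN, SEA, 8500), (HND, DEN, 8500), (ORD, SEA, 1680), (ORD, SEA, 9750)}
Selection city ≠ MIA: {(BOS, SEA, 8500), (CDG, BOS, 1680), (CDG, BOS, 9750), (DEN, SEA, 8500), (HND, DEN, 8500), (ORD, SEA, 1680), (ORD, SEA, 9750)}
π[city, dist, code]: project onto (city, dist, code) → {(BOS, 1680, CDG), (BOS, 9750, CDG), (DEN, 8500, HND), (SEA, 1680, ORD), (SEA, 8500, BOS), (SEA, 8500, DEN), (SEA, 9750, ORD)}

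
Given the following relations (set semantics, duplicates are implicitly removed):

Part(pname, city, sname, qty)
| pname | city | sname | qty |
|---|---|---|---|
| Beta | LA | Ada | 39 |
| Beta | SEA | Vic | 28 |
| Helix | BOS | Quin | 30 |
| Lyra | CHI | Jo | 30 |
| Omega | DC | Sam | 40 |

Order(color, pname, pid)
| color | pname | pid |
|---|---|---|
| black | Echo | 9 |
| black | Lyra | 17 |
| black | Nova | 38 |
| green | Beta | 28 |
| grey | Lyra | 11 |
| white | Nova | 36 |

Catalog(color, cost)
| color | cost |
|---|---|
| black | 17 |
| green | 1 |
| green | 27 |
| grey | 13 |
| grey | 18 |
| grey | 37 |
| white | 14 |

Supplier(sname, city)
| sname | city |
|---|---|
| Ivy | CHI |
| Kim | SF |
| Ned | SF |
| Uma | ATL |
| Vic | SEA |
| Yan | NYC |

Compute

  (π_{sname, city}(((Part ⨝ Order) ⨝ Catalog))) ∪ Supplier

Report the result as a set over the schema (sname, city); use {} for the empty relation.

Joining Part and Order on pname yields {(Beta, LA, Ada, 39, green, 28), (Beta, SEA, Vic, 28, green, 28), (Lyra, CHI, Jo, 30, black, 17), (Lyra, CHI, Jo, 30, grey, 11)}.
Joining (Part ⨝ Order) and Catalog on color yields {(Beta, LA, Ada, 39, green, 28, 1), (Beta, LA, Ada, 39, green, 28, 27), (Beta, SEA, Vic, 28, green, 28, 1), (Beta, SEA, Vic, 28, green, 28, 27), (Lyra, CHI, Jo, 30, black, 17, 17), (Lyra, CHI, Jo, 30, grey, 11, 13), (Lyra, CHI, Jo, 30, grey, 11, 18), (Lyra, CHI, Jo, 30, grey, 11, 37)}.
Projecting to sname, city (5 duplicate(s) eliminated): {(Ada, LA), (Jo, CHI), (Vic, SEA)}
Set union of the two operands is {(Ada, LA), (Ivy, CHI), (Jo, CHI), (Kim, SF), (Ned, SF), (Uma, ATL), (Vic, SEA), (Yan, NYC)}.

{(Ada, LA), (Ivy, CHI), (Jo, CHI), (Kim, SF), (Ned, SF), (Uma, ATL), (Vic, SEA), (Yan, NYC)}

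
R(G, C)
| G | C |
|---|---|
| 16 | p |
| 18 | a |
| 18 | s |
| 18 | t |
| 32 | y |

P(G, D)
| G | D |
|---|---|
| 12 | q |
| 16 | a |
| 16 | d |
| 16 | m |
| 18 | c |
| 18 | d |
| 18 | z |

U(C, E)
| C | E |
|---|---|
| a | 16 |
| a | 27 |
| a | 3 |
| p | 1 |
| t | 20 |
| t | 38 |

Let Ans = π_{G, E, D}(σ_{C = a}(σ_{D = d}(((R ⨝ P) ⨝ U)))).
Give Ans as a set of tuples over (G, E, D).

{(18, 16, d), (18, 27, d), (18, 3, d)}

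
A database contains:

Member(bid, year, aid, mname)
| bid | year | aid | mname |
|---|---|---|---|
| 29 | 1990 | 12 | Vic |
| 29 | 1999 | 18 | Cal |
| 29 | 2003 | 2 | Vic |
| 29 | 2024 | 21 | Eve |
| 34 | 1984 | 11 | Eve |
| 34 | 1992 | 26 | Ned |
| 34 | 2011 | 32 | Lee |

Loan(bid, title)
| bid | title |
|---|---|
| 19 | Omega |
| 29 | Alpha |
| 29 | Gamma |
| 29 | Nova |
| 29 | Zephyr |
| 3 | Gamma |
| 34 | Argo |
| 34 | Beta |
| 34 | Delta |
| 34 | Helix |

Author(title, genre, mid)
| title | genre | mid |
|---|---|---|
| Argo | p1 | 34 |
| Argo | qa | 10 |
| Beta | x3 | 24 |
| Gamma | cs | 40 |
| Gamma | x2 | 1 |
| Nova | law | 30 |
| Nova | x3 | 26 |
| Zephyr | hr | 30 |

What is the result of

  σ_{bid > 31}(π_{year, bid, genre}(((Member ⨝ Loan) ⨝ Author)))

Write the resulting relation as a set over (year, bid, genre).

Joining Member and Loan on bid yields {(29, 1990, 12, Vic, Alpha), (29, 1990, 12, Vic, Gamma), (29, 1990, 12, Vic, Nova), (29, 1990, 12, Vic, Zephyr), (29, 1999, 18, Cal, Alpha), (29, 1999, 18, Cal, Gamma), (29, 1999, 18, Cal, Nova), (29, 1999, 18, Cal, Zephyr), (29, 2003, 2, Vic, Alpha), (29, 2003, 2, Vic, Gamma), (29, 2003, 2, Vic, Nova), (29, 2003, 2, Vic, Zephyr), (29, 2024, 21, Eve, Alpha), (29, 2024, 21, Eve, Gamma), (29, 2024, 21, Eve, Nova), (29, 2024, 21, Eve, Zephyr), (34, 1984, 11, Eve, Argo), (34, 1984, 11, Eve, Beta), (34, 1984, 11, Eve, Delta), (34, 1984, 11, Eve, Helix), (34, 1992, 26, Ned, Argo), (34, 1992, 26, Ned, Beta), (34, 1992, 26, Ned, Delta), (34, 1992, 26, Ned, Helix), (34, 2011, 32, Lee, Argo), (34, 2011, 32, Lee, Beta), (34, 2011, 32, Lee, Delta), (34, 2011, 32, Lee, Helix)}.
Joining (Member ⨝ Loan) and Author on title yields {(29, 1990, 12, Vic, Gamma, cs, 40), (29, 1990, 12, Vic, Gamma, x2, 1), (29, 1990, 12, Vic, Nova, law, 30), (29, 1990, 12, Vic, Nova, x3, 26), (29, 1990, 12, Vic, Zephyr, hr, 30), (29, 1999, 18, Cal, Gamma, cs, 40), (29, 1999, 18, Cal, Gamma, x2, 1), (29, 1999, 18, Cal, Nova, law, 30), (29, 1999, 18, Cal, Nova, x3, 26), (29, 1999, 18, Cal, Zephyr, hr, 30), (29, 2003, 2, Vic, Gamma, cs, 40), (29, 2003, 2, Vic, Gamma, x2, 1), (29, 2003, 2, Vic, Nova, law, 30), (29, 2003, 2, Vic, Nova, x3, 26), (29, 2003, 2, Vic, Zephyr, hr, 30), (29, 2024, 21, Eve, Gamma, cs, 40), (29, 2024, 21, Eve, Gamma, x2, 1), (29, 2024, 21, Eve, Nova, law, 30), (29, 2024, 21, Eve, Nova, x3, 26), (29, 2024, 21, Eve, Zephyr, hr, 30), (34, 1984, 11, Eve, Argo, p1, 34), (34, 1984, 11, Eve, Argo, qa, 10), (34, 1984, 11, Eve, Beta, x3, 24), (34, 1992, 26, Ned, Argo, p1, 34), (34, 1992, 26, Ned, Argo, qa, 10), (34, 1992, 26, Ned, Beta, x3, 24), (34, 2011, 32, Lee, Argo, p1, 34), (34, 2011, 32, Lee, Argo, qa, 10), (34, 2011, 32, Lee, Beta, x3, 24)}.
Projecting to year, bid, genre: {(1984, 34, p1), (1984, 34, qa), (1984, 34, x3), (1990, 29, cs), (1990, 29, hr), (1990, 29, law), (1990, 29, x2), (1990, 29, x3), (1992, 34, p1), (1992, 34, qa), (1992, 34, x3), (1999, 29, cs), (1999, 29, hr), (1999, 29, law), (1999, 29, x2), (1999, 29, x3), (2003, 29, cs), (2003, 29, hr), (2003, 29, law), (2003, 29, x2), (2003, 29, x3), (2011, 34, p1), (2011, 34, qa), (2011, 34, x3), (2024, 29, cs), (2024, 29, hr), (2024, 29, law), (2024, 29, x2), (2024, 29, x3)}
σ[bid > 31]: keep tuples satisfying bid > 31 → {(1984, 34, p1), (1984, 34, qa), (1984, 34, x3), (1992, 34, p1), (1992, 34, qa), (1992, 34, x3), (2011, 34, p1), (2011, 34, qa), (2011, 34, x3)}

{(1984, 34, p1), (1984, 34, qa), (1984, 34, x3), (1992, 34, p1), (1992, 34, qa), (1992, 34, x3), (2011, 34, p1), (2011, 34, qa), (2011, 34, x3)}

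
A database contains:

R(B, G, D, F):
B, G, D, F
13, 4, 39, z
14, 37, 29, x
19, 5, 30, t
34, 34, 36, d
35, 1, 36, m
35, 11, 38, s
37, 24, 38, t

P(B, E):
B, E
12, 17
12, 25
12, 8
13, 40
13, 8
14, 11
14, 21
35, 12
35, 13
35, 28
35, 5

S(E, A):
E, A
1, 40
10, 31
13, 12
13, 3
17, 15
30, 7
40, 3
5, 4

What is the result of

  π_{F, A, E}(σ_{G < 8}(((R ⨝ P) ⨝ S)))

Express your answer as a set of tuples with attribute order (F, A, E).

{(m, 12, 13), (m, 3, 13), (m, 4, 5), (z, 3, 40)}

Joining R and P on B yields {(13, 4, 39, z, 40), (13, 4, 39, z, 8), (14, 37, 29, x, 11), (14, 37, 29, x, 21), (35, 1, 36, m, 12), (35, 1, 36, m, 13), (35, 1, 36, m, 28), (35, 1, 36, m, 5), (35, 11, 38, s, 12), (35, 11, 38, s, 13), (35, 11, 38, s, 28), (35, 11, 38, s, 5)}.
Joining (R ⨝ P) and S on E yields {(13, 4, 39, z, 40, 3), (35, 1, 36, m, 13, 12), (35, 1, 36, m, 13, 3), (35, 1, 36, m, 5, 4), (35, 11, 38, s, 13, 12), (35, 11, 38, s, 13, 3), (35, 11, 38, s, 5, 4)}.
σ[G < 8]: keep tuples satisfying G < 8 → {(13, 4, 39, z, 40, 3), (35, 1, 36, m, 13, 12), (35, 1, 36, m, 13, 3), (35, 1, 36, m, 5, 4)}
Projecting to F, A, E: {(m, 12, 13), (m, 3, 13), (m, 4, 5), (z, 3, 40)}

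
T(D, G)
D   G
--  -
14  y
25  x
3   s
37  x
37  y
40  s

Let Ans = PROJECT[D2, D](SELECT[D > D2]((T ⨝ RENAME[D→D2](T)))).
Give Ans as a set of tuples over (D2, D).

ρ[D→D2]: schema becomes (D2, G); tuples unchanged.
Natural join on G: {(14, y, 14), (14, y, 37), (25, x, 25), (25, x, 37), (3, s, 3), (3, s, 40), (37, x, 25), (37, x, 37), (37, y, 14), (37, y, 37), (40, s, 3), (40, s, 40)}
Filtering on D > D2 leaves {(37, x, 25), (37, y, 14), (40, s, 3)}.
Projecting to D2, D: {(14, 37), (25, 37), (3, 40)}

{(14, 37), (25, 37), (3, 40)}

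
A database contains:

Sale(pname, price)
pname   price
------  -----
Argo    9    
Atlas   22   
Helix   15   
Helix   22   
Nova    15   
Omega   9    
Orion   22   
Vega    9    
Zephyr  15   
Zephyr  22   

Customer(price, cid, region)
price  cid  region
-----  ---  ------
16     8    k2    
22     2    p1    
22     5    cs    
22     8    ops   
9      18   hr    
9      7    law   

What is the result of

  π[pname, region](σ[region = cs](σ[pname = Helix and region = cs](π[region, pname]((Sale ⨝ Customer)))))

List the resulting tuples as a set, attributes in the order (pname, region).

{(Helix, cs)}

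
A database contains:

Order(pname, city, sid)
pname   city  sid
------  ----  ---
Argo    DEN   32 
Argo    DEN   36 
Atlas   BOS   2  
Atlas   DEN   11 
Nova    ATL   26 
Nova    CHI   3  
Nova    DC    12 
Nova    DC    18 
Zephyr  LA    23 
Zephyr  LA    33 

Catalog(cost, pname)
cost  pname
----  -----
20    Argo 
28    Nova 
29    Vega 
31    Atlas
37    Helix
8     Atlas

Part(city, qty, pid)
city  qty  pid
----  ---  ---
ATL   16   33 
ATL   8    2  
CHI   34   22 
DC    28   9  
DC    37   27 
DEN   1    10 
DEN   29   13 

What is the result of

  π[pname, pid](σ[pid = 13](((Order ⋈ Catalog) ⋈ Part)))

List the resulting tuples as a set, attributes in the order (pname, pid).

{(Argo, 13), (Atlas, 13)}

Natural join on pname: {(Argo, DEN, 32, 20), (Argo, DEN, 36, 20), (Atlas, BOS, 2, 31), (Atlas, BOS, 2, 8), (Atlas, DEN, 11, 31), (Atlas, DEN, 11, 8), (Nova, ATL, 26, 28), (Nova, CHI, 3, 28), (Nova, DC, 12, 28), (Nova, DC, 18, 28)}
Natural join on city: {(Argo, DEN, 32, 20, 1, 10), (Argo, DEN, 32, 20, 29, 13), (Argo, DEN, 36, 20, 1, 10), (Argo, DEN, 36, 20, 29, 13), (Atlas, DEN, 11, 31, 1, 10), (Atlas, DEN, 11, 31, 29, 13), (Atlas, DEN, 11, 8, 1, 10), (Atlas, DEN, 11, 8, 29, 13), (Nova, ATL, 26, 28, 16, 33), (Nova, ATL, 26, 28, 8, 2), (Nova, CHI, 3, 28, 34, 22), (Nova, DC, 12, 28, 28, 9), (Nova, DC, 12, 28, 37, 27), (Nova, DC, 18, 28, 28, 9), (Nova, DC, 18, 28, 37, 27)}
σ[pid = 13]: keep tuples satisfying pid = 13 → {(Argo, DEN, 32, 20, 29, 13), (Argo, DEN, 36, 20, 29, 13), (Atlas, DEN, 11, 31, 29, 13), (Atlas, DEN, 11, 8, 29, 13)}
Projecting to pname, pid (2 duplicate(s) eliminated): {(Argo, 13), (Atlas, 13)}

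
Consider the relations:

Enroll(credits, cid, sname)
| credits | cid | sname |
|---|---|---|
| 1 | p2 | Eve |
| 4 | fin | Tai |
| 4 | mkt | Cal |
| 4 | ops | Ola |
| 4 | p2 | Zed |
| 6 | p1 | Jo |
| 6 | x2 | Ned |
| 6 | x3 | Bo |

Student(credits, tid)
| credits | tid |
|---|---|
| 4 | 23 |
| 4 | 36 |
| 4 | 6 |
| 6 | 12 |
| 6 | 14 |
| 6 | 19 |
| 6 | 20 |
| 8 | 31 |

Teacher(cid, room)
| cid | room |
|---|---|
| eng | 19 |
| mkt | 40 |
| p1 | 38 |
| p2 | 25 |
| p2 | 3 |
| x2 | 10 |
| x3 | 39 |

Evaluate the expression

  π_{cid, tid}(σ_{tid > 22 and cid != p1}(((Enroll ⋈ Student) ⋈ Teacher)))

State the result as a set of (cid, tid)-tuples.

{(mkt, 23), (mkt, 36), (p2, 23), (p2, 36)}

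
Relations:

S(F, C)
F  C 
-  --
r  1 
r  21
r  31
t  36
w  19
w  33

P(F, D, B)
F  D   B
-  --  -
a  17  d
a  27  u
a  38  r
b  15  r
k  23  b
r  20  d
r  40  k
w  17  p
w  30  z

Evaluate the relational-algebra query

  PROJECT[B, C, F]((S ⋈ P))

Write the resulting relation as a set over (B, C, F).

{(d, 1, r), (d, 21, r), (d, 31, r), (k, 1, r), (k, 21, r), (k, 31, r), (p, 19, w), (p, 33, w), (z, 19, w), (z, 33, w)}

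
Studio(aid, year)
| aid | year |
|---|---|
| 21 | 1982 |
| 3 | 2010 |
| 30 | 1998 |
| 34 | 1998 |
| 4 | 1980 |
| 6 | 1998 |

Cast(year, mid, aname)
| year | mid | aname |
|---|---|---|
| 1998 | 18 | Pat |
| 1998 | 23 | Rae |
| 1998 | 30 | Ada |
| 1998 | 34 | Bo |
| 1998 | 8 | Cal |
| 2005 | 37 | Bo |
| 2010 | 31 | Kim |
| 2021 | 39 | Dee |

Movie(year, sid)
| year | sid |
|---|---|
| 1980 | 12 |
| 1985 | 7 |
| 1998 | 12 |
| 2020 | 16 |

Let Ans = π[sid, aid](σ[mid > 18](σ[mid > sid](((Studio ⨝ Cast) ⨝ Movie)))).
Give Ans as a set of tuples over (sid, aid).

{(12, 30), (12, 34), (12, 6)}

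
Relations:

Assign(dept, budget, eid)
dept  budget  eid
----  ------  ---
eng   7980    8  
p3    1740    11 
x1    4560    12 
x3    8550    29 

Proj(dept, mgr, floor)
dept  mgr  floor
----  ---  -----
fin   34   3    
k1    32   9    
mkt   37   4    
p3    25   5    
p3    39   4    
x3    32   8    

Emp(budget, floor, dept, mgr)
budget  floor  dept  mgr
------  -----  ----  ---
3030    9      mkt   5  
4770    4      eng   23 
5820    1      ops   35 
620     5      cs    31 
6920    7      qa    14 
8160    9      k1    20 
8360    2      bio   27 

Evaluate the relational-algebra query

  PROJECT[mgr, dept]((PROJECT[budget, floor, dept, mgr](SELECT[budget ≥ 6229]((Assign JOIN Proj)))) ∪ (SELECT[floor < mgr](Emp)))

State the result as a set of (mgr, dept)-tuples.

Natural join on dept: {(p3, 1740, 11, 25, 5), (p3, 1740, 11, 39, 4), (x3, 8550, 29, 32, 8)}
σ[budget ≥ 6229]: keep tuples satisfying budget ≥ 6229 → {(x3, 8550, 29, 32, 8)}
π[budget, floor, dept, mgr]: project onto (budget, floor, dept, mgr) → {(8550, 8, x3, 32)}
σ[floor < mgr]: keep tuples satisfying floor < mgr → {(4770, 4, eng, 23), (5820, 1, ops, 35), (620, 5, cs, 31), (6920, 7, qa, 14), (8160, 9, k1, 20), (8360, 2, bio, 27)}
Taking the union: {(4770, 4, eng, 23), (5820, 1, ops, 35), (620, 5, cs, 31), (6920, 7, qa, 14), (8160, 9, k1, 20), (8360, 2, bio, 27), (8550, 8, x3, 32)}
π[mgr, dept]: project onto (mgr, dept) → {(14, qa), (20, k1), (23, eng), (27, bio), (31, cs), (32, x3), (35, ops)}

{(14, qa), (20, k1), (23, eng), (27, bio), (31, cs), (32, x3), (35, ops)}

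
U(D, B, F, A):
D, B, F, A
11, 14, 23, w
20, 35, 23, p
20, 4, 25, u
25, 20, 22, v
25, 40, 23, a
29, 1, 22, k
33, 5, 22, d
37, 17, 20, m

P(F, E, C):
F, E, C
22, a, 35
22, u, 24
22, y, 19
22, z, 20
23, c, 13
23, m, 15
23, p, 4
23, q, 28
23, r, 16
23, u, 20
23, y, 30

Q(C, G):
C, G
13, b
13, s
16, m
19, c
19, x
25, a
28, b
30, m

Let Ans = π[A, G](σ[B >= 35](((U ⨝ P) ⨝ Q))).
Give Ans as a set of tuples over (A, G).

{(a, b), (a, m), (a, s), (p, b), (p, m), (p, s)}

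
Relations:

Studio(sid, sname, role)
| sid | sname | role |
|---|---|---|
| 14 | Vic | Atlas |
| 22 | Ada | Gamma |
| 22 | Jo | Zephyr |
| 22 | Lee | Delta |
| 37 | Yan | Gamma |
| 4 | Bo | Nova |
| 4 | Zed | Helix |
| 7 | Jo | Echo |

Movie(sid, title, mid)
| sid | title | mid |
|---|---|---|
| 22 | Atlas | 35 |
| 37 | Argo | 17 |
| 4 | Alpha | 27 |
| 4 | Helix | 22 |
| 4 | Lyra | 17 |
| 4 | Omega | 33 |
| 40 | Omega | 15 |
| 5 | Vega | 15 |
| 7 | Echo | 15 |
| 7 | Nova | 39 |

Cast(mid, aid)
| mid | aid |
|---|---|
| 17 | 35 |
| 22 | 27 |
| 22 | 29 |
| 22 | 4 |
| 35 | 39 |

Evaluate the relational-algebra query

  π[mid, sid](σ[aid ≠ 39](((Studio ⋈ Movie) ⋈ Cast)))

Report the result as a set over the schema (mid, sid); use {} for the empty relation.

{(17, 37), (17, 4), (22, 4)}

Natural join on sid: {(22, Ada, Gamma, Atlas, 35), (22, Jo, Zephyr, Atlas, 35), (22, Lee, Delta, Atlas, 35), (37, Yan, Gamma, Argo, 17), (4, Bo, Nova, Alpha, 27), (4, Bo, Nova, Helix, 22), (4, Bo, Nova, Lyra, 17), (4, Bo, Nova, Omega, 33), (4, Zed, Helix, Alpha, 27), (4, Zed, Helix, Helix, 22), (4, Zed, Helix, Lyra, 17), (4, Zed, Helix, Omega, 33), (7, Jo, Echo, Echo, 15), (7, Jo, Echo, Nova, 39)}
Natural join on mid: {(22, Ada, Gamma, Atlas, 35, 39), (22, Jo, Zephyr, Atlas, 35, 39), (22, Lee, Delta, Atlas, 35, 39), (37, Yan, Gamma, Argo, 17, 35), (4, Bo, Nova, Helix, 22, 27), (4, Bo, Nova, Helix, 22, 29), (4, Bo, Nova, Helix, 22, 4), (4, Bo, Nova, Lyra, 17, 35), (4, Zed, Helix, Helix, 22, 27), (4, Zed, Helix, Helix, 22, 29), (4, Zed, Helix, Helix, 22, 4), (4, Zed, Helix, Lyra, 17, 35)}
σ[aid ≠ 39]: keep tuples satisfying aid ≠ 39 → {(37, Yan, Gamma, Argo, 17, 35), (4, Bo, Nova, Helix, 22, 27), (4, Bo, Nova, Helix, 22, 29), (4, Bo, Nova, Helix, 22, 4), (4, Bo, Nova, Lyra, 17, 35), (4, Zed, Helix, Helix, 22, 27), (4, Zed, Helix, Helix, 22, 29), (4, Zed, Helix, Helix, 22, 4), (4, Zed, Helix, Lyra, 17, 35)}
Keep only column(s) mid, sid (6 duplicate(s) eliminated): {(17, 37), (17, 4), (22, 4)}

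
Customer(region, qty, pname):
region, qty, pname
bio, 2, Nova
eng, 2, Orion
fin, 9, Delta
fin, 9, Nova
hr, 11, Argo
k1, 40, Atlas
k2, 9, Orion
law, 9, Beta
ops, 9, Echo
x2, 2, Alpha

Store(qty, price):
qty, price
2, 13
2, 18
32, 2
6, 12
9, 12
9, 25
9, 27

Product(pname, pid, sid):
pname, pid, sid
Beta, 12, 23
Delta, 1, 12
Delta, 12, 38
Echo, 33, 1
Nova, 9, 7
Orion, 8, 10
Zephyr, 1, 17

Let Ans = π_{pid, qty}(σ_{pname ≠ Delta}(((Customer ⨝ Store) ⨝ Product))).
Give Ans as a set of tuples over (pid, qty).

{(12, 9), (33, 9), (8, 2), (8, 9), (9, 2), (9, 9)}

Natural join on qty: {(bio, 2, Nova, 13), (bio, 2, Nova, 18), (eng, 2, Orion, 13), (eng, 2, Orion, 18), (fin, 9, Delta, 12), (fin, 9, Delta, 25), (fin, 9, Delta, 27), (fin, 9, Nova, 12), (fin, 9, Nova, 25), (fin, 9, Nova, 27), (k2, 9, Orion, 12), (k2, 9, Orion, 25), (k2, 9, Orion, 27), (law, 9, Beta, 12), (law, 9, Beta, 25), (law, 9, Beta, 27), (ops, 9, Echo, 12), (ops, 9, Echo, 25), (ops, 9, Echo, 27), (x2, 2, Alpha, 13), (x2, 2, Alpha, 18)}
Natural join on pname: {(bio, 2, Nova, 13, 9, 7), (bio, 2, Nova, 18, 9, 7), (eng, 2, Orion, 13, 8, 10), (eng, 2, Orion, 18, 8, 10), (fin, 9, Delta, 12, 1, 12), (fin, 9, Delta, 12, 12, 38), (fin, 9, Delta, 25, 1, 12), (fin, 9, Delta, 25, 12, 38), (fin, 9, Delta, 27, 1, 12), (fin, 9, Delta, 27, 12, 38), (fin, 9, Nova, 12, 9, 7), (fin, 9, Nova, 25, 9, 7), (fin, 9, Nova, 27, 9, 7), (k2, 9, Orion, 12, 8, 10), (k2, 9, Orion, 25, 8, 10), (k2, 9, Orion, 27, 8, 10), (law, 9, Beta, 12, 12, 23), (law, 9, Beta, 25, 12, 23), (law, 9, Beta, 27, 12, 23), (ops, 9, Echo, 12, 33, 1), (ops, 9, Echo, 25, 33, 1), (ops, 9, Echo, 27, 33, 1)}
Selection pname ≠ Delta: {(bio, 2, Nova, 13, 9, 7), (bio, 2, Nova, 18, 9, 7), (eng, 2, Orion, 13, 8, 10), (eng, 2, Orion, 18, 8, 10), (fin, 9, Nova, 12, 9, 7), (fin, 9, Nova, 25, 9, 7), (fin, 9, Nova, 27, 9, 7), (k2, 9, Orion, 12, 8, 10), (k2, 9, Orion, 25, 8, 10), (k2, 9, Orion, 27, 8, 10), (law, 9, Beta, 12, 12, 23), (law, 9, Beta, 25, 12, 23), (law, 9, Beta, 27, 12, 23), (ops, 9, Echo, 12, 33, 1), (ops, 9, Echo, 25, 33, 1), (ops, 9, Echo, 27, 33, 1)}
π[pid, qty]: project onto (pid, qty) (10 duplicate(s) eliminated) → {(12, 9), (33, 9), (8, 2), (8, 9), (9, 2), (9, 9)}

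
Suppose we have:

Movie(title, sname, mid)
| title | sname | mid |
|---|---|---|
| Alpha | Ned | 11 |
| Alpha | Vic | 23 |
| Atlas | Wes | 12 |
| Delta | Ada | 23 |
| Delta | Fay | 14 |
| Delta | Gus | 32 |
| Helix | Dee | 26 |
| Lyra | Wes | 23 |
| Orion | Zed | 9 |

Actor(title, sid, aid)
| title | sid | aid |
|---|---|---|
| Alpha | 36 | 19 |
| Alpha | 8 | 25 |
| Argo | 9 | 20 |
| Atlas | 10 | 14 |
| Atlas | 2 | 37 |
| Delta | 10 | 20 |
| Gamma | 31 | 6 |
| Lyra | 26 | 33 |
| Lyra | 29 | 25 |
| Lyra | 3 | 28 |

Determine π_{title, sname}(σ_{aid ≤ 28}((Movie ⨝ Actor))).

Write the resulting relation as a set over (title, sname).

{(Alpha, Ned), (Alpha, Vic), (Atlas, Wes), (Delta, Ada), (Delta, Fay), (Delta, Gus), (Lyra, Wes)}

Natural join on title: {(Alpha, Ned, 11, 36, 19), (Alpha, Ned, 11, 8, 25), (Alpha, Vic, 23, 36, 19), (Alpha, Vic, 23, 8, 25), (Atlas, Wes, 12, 10, 14), (Atlas, Wes, 12, 2, 37), (Delta, Ada, 23, 10, 20), (Delta, Fay, 14, 10, 20), (Delta, Gus, 32, 10, 20), (Lyra, Wes, 23, 26, 33), (Lyra, Wes, 23, 29, 25), (Lyra, Wes, 23, 3, 28)}
Selection aid ≤ 28: {(Alpha, Ned, 11, 36, 19), (Alpha, Ned, 11, 8, 25), (Alpha, Vic, 23, 36, 19), (Alpha, Vic, 23, 8, 25), (Atlas, Wes, 12, 10, 14), (Delta, Ada, 23, 10, 20), (Delta, Fay, 14, 10, 20), (Delta, Gus, 32, 10, 20), (Lyra, Wes, 23, 29, 25), (Lyra, Wes, 23, 3, 28)}
π[title, sname]: project onto (title, sname) (3 duplicate(s) eliminated) → {(Alpha, Ned), (Alpha, Vic), (Atlas, Wes), (Delta, Ada), (Delta, Fay), (Delta, Gus), (Lyra, Wes)}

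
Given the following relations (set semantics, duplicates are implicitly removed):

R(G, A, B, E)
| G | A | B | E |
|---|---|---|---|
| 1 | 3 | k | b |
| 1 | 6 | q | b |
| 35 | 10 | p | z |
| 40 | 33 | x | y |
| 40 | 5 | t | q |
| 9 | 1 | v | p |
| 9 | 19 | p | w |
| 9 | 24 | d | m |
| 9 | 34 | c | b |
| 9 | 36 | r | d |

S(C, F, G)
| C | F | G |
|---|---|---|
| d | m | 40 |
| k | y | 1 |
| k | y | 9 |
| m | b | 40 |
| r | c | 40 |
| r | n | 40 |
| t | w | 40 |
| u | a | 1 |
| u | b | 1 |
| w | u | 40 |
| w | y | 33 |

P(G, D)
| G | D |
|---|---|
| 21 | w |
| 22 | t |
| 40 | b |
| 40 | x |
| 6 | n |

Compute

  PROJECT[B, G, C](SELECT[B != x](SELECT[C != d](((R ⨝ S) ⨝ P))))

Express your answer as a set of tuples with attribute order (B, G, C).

R ⋈ S (natural join on G): {(1, 3, k, b, k, y), (1, 3, k, b, u, a), (1, 3, k, b, u, b), (1, 6, q, b, k, y), (1, 6, q, b, u, a), (1, 6, q, b, u, b), (40, 33, x, y, d, m), (40, 33, x, y, m, b), (40, 33, x, y, r, c), (40, 33, x, y, r, n), (40, 33, x, y, t, w), (40, 33, x, y, w, u), (40, 5, t, q, d, m), (40, 5, t, q, m, b), (40, 5, t, q, r, c), (40, 5, t, q, r, n), (40, 5, t, q, t, w), (40, 5, t, q, w, u), (9, 1, v, p, k, y), (9, 19, p, w, k, y), (9, 24, d, m, k, y), (9, 34, c, b, k, y), (9, 36, r, d, k, y)}
(R ⨝ S) ⋈ P (natural join on G): {(40, 33, x, y, d, m, b), (40, 33, x, y, d, m, x), (40, 33, x, y, m, b, b), (40, 33, x, y, m, b, x), (40, 33, x, y, r, c, b), (40, 33, x, y, r, c, x), (40, 33, x, y, r, n, b), (40, 33, x, y, r, n, x), (40, 33, x, y, t, w, b), (40, 33, x, y, t, w, x), (40, 33, x, y, w, u, b), (40, 33, x, y, w, u, x), (40, 5, t, q, d, m, b), (40, 5, t, q, d, m, x), (40, 5, t, q, m, b, b), (40, 5, t, q, m, b, x), (40, 5, t, q, r, c, b), (40, 5, t, q, r, c, x), (40, 5, t, q, r, n, b), (40, 5, t, q, r, n, x), (40, 5, t, q, t, w, b), (40, 5, t, q, t, w, x), (40, 5, t, q, w, u, b), (40, 5, t, q, w, u, x)}
Selection C != d: {(40, 33, x, y, m, b, b), (40, 33, x, y, m, b, x), (40, 33, x, y, r, c, b), (40, 33, x, y, r, c, x), (40, 33, x, y, r, n, b), (40, 33, x, y, r, n, x), (40, 33, x, y, t, w, b), (40, 33, x, y, t, w, x), (40, 33, x, y, w, u, b), (40, 33, x, y, w, u, x), (40, 5, t, q, m, b, b), (40, 5, t, q, m, b, x), (40, 5, t, q, r, c, b), (40, 5, t, q, r, c, x), (40, 5, t, q, r, n, b), (40, 5, t, q, r, n, x), (40, 5, t, q, t, w, b), (40, 5, t, q, t, w, x), (40, 5, t, q, w, u, b), (40, 5, t, q, w, u, x)}
Selection B != x: {(40, 5, t, q, m, b, b), (40, 5, t, q, m, b, x), (40, 5, t, q, r, c, b), (40, 5, t, q, r, c, x), (40, 5, t, q, r, n, b), (40, 5, t, q, r, n, x), (40, 5, t, q, t, w, b), (40, 5, t, q, t, w, x), (40, 5, t, q, w, u, b), (40, 5, t, q, w, u, x)}
Keep only column(s) B, G, C (6 duplicate(s) eliminated): {(t, 40, m), (t, 40, r), (t, 40, t), (t, 40, w)}

{(t, 40, m), (t, 40, r), (t, 40, t), (t, 40, w)}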